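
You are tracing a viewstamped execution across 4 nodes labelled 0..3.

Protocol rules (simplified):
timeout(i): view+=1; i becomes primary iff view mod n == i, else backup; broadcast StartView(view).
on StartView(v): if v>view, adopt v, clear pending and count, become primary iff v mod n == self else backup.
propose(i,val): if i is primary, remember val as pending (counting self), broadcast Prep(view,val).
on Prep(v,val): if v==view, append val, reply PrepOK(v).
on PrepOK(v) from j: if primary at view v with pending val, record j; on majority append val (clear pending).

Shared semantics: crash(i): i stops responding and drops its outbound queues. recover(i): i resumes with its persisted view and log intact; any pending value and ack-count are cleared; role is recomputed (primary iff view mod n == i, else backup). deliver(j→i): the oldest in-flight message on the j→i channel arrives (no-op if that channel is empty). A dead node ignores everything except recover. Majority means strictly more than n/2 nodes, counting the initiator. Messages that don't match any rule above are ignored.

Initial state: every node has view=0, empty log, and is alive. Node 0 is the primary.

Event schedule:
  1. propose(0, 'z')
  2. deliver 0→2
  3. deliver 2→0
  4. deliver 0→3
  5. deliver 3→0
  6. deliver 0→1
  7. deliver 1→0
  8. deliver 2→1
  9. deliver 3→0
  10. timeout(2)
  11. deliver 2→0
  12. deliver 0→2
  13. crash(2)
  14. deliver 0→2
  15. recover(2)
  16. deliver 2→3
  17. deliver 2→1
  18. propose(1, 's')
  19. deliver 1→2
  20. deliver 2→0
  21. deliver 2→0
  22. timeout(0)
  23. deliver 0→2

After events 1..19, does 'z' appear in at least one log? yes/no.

yes

after 1 — propose(0,'z'): ·
after 2 — deliver 0→2: n2:back/v0/[z]
after 3 — deliver 2→0: ·
after 4 — deliver 0→3: n3:back/v0/[z]
after 5 — deliver 3→0: n0:prim/v0/[z]
after 6 — deliver 0→1: n1:back/v0/[z]
after 7 — deliver 1→0: ·
after 8 — deliver 2→1: ·
after 9 — deliver 3→0: ·
after 10 — timeout(2): n2:back/v1/[z]
after 11 — deliver 2→0: n0:back/v1/[z]
after 12 — deliver 0→2: ·
after 13 — crash(2): n2:✗back/v1/[z]
after 14 — deliver 0→2: ·
after 15 — recover(2): n2:back/v1/[z]
after 16 — deliver 2→3: ·
after 17 — deliver 2→1: ·
after 18 — propose(1,'s'): ·
after 19 — deliver 1→2: ·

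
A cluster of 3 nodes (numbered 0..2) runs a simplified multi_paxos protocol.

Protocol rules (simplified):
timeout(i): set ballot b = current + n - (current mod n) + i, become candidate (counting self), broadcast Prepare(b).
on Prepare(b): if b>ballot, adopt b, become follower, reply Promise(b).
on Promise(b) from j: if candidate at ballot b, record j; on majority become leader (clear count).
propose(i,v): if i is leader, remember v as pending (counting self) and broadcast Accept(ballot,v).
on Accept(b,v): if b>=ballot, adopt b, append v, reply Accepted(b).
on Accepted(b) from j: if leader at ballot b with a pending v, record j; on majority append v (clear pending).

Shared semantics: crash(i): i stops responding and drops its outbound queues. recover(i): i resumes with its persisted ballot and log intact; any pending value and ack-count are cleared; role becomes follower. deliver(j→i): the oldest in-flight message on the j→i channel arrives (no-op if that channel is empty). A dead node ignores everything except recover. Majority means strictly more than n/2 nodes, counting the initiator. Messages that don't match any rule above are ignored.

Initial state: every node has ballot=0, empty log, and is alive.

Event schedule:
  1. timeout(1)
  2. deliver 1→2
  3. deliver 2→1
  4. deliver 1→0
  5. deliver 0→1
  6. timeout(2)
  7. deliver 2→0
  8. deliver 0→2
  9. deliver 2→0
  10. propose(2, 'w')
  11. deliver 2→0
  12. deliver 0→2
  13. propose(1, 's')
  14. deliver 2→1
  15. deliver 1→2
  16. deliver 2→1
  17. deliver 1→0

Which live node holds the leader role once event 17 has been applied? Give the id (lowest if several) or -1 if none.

step 1 timeout(1): 1={cand,b=4,log=-}
step 2 deliver 1→2: 2={foll,b=4,log=-}
step 3 deliver 2→1: 1={lead,b=4,log=-}
step 4 deliver 1→0: 0={foll,b=4,log=-}
step 5 deliver 0→1: —
step 6 timeout(2): 2={cand,b=8,log=-}
step 7 deliver 2→0: 0={foll,b=8,log=-}
step 8 deliver 0→2: 2={lead,b=8,log=-}
step 9 deliver 2→0: —
step 10 propose(2,'w'): —
step 11 deliver 2→0: 0={foll,b=8,log=w}
step 12 deliver 0→2: 2={lead,b=8,log=w}
step 13 propose(1,'s'): —
step 14 deliver 2→1: 1={foll,b=8,log=-}
step 15 deliver 1→2: —
step 16 deliver 2→1: 1={foll,b=8,log=w}
step 17 deliver 1→0: —

2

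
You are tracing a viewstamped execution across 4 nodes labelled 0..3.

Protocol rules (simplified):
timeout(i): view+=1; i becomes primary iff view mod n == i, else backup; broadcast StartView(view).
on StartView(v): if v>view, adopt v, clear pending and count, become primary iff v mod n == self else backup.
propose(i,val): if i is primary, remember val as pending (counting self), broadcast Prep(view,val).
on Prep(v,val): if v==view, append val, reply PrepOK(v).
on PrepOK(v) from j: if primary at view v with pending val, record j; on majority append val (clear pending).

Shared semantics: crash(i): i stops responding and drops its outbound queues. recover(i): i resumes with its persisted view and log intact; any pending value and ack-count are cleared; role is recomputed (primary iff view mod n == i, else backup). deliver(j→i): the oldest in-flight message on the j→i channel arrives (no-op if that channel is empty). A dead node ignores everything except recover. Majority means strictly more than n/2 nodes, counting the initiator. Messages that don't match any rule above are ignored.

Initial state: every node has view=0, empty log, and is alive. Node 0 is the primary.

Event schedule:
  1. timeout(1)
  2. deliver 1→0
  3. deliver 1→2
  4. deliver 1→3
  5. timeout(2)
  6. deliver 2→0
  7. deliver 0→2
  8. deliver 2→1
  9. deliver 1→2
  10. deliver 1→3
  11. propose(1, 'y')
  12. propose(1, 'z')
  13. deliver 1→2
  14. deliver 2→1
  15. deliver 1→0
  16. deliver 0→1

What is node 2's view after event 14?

1. timeout(1):  <1:prim v1 ->
2. deliver 1→0:  <0:back v1 ->
3. deliver 1→2:  <2:back v1 ->
4. deliver 1→3:  <3:back v1 ->
5. timeout(2):  <2:prim v2 ->
6. deliver 2→0:  <0:back v2 ->
7. deliver 0→2:  nop
8. deliver 2→1:  <1:back v2 ->
9. deliver 1→2:  nop
10. deliver 1→3:  nop
11. propose(1,'y'):  nop
12. propose(1,'z'):  nop
13. deliver 1→2:  nop
14. deliver 2→1:  nop

2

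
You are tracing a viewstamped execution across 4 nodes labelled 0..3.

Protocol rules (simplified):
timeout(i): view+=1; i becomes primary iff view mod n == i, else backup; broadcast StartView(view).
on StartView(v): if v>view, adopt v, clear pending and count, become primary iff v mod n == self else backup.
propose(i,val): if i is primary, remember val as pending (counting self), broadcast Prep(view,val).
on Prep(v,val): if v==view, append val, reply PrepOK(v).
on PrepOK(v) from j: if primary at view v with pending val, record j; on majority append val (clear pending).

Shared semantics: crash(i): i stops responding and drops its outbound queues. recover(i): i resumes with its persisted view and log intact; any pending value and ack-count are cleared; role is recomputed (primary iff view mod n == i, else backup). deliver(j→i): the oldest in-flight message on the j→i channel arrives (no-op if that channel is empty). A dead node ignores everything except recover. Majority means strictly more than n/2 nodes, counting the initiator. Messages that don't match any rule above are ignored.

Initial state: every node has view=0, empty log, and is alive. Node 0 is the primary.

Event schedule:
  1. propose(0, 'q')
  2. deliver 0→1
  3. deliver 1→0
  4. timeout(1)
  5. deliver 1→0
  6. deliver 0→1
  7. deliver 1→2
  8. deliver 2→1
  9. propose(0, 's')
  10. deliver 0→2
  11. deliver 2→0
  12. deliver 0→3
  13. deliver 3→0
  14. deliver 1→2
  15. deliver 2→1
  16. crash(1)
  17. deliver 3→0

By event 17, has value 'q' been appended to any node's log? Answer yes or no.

e1 propose(0,'q'): ·
e2 deliver 0→1: 1[back,v=0,q]
e3 deliver 1→0: ·
e4 timeout(1): 1[prim,v=1,q]
e5 deliver 1→0: 0[back,v=1,-]
e6 deliver 0→1: ·
e7 deliver 1→2: 2[back,v=1,-]
e8 deliver 2→1: ·
e9 propose(0,'s'): ·
e10 deliver 0→2: ·
e11 deliver 2→0: ·
e12 deliver 0→3: 3[back,v=0,q]
e13 deliver 3→0: ·
e14 deliver 1→2: ·
e15 deliver 2→1: ·
e16 crash(1): 1[✗prim,v=1,q]
e17 deliver 3→0: ·

yes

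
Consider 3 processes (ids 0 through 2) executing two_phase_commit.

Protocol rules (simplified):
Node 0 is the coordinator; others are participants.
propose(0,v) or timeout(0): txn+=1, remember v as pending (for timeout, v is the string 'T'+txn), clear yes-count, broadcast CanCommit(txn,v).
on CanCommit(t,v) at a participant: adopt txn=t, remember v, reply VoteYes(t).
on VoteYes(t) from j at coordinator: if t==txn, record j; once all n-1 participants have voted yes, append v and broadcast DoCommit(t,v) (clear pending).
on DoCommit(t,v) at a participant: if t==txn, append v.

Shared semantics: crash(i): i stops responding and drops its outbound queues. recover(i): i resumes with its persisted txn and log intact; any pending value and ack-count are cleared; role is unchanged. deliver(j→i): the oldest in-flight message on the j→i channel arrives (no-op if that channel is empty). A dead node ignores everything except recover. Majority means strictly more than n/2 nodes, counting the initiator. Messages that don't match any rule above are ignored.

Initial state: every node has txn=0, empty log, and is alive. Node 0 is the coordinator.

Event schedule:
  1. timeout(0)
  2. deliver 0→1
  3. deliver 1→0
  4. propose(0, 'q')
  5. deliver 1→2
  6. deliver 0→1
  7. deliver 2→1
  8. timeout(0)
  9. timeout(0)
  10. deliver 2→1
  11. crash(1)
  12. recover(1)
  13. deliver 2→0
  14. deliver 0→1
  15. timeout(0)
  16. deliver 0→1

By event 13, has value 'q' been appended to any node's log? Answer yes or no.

e1 timeout(0): 0[coor,t=1,-]
e2 deliver 0→1: 1[part,t=1,-]
e3 deliver 1→0: ·
e4 propose(0,'q'): 0[coor,t=2,-]
e5 deliver 1→2: ·
e6 deliver 0→1: 1[part,t=2,-]
e7 deliver 2→1: ·
e8 timeout(0): 0[coor,t=3,-]
e9 timeout(0): 0[coor,t=4,-]
e10 deliver 2→1: ·
e11 crash(1): 1[✗part,t=2,-]
e12 recover(1): 1[part,t=2,-]
e13 deliver 2→0: ·

no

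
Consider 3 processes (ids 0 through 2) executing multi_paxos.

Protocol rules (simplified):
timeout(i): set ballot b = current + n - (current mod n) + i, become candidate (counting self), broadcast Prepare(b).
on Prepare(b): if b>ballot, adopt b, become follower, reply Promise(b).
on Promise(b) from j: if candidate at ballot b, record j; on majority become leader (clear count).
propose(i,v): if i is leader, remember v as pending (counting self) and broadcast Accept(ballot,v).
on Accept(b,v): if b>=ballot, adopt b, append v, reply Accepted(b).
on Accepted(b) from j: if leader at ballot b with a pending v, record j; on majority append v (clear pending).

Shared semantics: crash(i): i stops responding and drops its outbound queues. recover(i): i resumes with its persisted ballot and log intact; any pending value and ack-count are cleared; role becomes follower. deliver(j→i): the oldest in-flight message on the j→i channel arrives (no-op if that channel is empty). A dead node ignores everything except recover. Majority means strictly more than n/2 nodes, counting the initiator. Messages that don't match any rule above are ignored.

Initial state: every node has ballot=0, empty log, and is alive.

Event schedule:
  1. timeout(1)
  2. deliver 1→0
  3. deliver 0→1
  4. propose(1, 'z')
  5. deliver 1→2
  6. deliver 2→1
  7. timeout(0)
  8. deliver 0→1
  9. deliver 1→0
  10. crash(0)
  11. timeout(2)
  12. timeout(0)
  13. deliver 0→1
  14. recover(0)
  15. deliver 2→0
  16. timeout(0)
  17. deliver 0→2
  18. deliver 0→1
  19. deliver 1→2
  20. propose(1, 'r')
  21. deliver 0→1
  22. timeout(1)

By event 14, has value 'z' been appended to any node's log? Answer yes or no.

no

1. timeout(1):  <1:cand b4 ->
2. deliver 1→0:  <0:foll b4 ->
3. deliver 0→1:  <1:lead b4 ->
4. propose(1,'z'):  nop
5. deliver 1→2:  <2:foll b4 ->
6. deliver 2→1:  nop
7. timeout(0):  <0:cand b6 ->
8. deliver 0→1:  <1:foll b6 ->
9. deliver 1→0:  nop
10. crash(0):  <0:✗cand b6 ->
11. timeout(2):  <2:cand b8 ->
12. timeout(0):  nop
13. deliver 0→1:  nop
14. recover(0):  <0:foll b6 ->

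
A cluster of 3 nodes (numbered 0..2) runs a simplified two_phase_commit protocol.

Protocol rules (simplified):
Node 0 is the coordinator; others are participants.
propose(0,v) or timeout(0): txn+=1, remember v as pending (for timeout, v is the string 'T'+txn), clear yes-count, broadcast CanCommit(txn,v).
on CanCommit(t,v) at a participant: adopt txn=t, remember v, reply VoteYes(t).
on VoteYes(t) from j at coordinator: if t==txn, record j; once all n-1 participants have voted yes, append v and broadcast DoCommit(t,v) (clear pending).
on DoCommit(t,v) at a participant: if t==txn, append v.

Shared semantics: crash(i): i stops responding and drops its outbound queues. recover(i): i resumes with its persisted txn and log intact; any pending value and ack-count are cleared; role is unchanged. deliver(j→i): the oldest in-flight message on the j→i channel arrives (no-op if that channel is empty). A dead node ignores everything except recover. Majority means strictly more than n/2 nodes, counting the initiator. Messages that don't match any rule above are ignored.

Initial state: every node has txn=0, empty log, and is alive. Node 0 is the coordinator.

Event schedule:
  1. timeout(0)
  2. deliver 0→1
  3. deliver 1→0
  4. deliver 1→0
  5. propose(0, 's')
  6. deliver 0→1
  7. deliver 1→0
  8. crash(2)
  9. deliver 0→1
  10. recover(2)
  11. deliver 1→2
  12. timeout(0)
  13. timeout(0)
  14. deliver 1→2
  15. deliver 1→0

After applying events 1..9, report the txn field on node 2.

0

[1] timeout(0) → N0(coor t1 [-])
[2] deliver 0→1 → N1(part t1 [-])
[3] deliver 1→0 → ∅
[4] deliver 1→0 → ∅
[5] propose(0,'s') → N0(coor t2 [-])
[6] deliver 0→1 → N1(part t2 [-])
[7] deliver 1→0 → ∅
[8] crash(2) → N2(✗part t0 [-])
[9] deliver 0→1 → ∅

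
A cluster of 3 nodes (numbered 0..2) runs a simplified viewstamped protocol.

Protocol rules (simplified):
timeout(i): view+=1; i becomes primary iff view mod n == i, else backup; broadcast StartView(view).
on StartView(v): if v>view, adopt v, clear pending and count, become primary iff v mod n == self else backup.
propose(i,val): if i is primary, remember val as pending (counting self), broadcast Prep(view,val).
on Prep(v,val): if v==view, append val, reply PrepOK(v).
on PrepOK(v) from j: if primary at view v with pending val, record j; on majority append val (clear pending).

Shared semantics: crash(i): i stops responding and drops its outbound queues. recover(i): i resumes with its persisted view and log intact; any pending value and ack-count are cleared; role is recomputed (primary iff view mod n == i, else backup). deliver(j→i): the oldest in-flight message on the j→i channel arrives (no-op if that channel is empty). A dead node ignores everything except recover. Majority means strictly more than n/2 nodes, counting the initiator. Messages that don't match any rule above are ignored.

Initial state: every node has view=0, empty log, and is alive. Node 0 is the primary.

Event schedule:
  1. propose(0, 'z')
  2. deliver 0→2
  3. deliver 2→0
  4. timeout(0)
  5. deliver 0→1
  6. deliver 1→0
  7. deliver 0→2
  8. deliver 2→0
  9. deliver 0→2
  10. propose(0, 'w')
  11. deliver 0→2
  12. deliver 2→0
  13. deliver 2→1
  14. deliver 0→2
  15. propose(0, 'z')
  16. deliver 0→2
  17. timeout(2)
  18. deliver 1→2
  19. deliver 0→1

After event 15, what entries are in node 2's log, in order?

after 1 — propose(0,'z'): ·
after 2 — deliver 0→2: n2:back/v0/[z]
after 3 — deliver 2→0: n0:prim/v0/[z]
after 4 — timeout(0): n0:back/v1/[z]
after 5 — deliver 0→1: n1:back/v0/[z]
after 6 — deliver 1→0: ·
after 7 — deliver 0→2: n2:back/v1/[z]
after 8 — deliver 2→0: ·
after 9 — deliver 0→2: ·
after 10 — propose(0,'w'): ·
after 11 — deliver 0→2: ·
after 12 — deliver 2→0: ·
after 13 — deliver 2→1: ·
after 14 — deliver 0→2: ·
after 15 — propose(0,'z'): ·

z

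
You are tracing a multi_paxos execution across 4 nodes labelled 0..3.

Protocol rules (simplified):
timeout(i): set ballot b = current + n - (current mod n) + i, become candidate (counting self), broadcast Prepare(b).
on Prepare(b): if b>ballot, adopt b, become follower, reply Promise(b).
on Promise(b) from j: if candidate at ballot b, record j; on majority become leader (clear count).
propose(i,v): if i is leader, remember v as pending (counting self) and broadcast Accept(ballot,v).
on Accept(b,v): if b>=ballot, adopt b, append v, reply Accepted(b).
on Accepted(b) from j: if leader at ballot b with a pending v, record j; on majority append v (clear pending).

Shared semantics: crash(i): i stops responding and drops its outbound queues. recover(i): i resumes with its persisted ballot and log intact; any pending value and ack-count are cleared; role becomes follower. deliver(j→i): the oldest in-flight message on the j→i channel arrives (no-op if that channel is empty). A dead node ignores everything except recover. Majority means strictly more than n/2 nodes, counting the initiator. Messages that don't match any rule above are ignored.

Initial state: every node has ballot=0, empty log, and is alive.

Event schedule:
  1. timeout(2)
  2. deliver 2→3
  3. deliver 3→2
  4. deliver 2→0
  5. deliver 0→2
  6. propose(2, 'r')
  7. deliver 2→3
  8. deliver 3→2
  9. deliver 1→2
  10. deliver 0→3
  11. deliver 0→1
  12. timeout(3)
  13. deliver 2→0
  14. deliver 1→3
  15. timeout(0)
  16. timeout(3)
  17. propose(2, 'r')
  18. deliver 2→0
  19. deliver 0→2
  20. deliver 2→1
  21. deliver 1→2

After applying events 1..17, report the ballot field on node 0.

e1 timeout(2): 2[cand,b=6,-]
e2 deliver 2→3: 3[foll,b=6,-]
e3 deliver 3→2: ·
e4 deliver 2→0: 0[foll,b=6,-]
e5 deliver 0→2: 2[lead,b=6,-]
e6 propose(2,'r'): ·
e7 deliver 2→3: 3[foll,b=6,r]
e8 deliver 3→2: ·
e9 deliver 1→2: ·
e10 deliver 0→3: ·
e11 deliver 0→1: ·
e12 timeout(3): 3[cand,b=11,r]
e13 deliver 2→0: 0[foll,b=6,r]
e14 deliver 1→3: ·
e15 timeout(0): 0[cand,b=8,r]
e16 timeout(3): 3[cand,b=15,r]
e17 propose(2,'r'): ·

8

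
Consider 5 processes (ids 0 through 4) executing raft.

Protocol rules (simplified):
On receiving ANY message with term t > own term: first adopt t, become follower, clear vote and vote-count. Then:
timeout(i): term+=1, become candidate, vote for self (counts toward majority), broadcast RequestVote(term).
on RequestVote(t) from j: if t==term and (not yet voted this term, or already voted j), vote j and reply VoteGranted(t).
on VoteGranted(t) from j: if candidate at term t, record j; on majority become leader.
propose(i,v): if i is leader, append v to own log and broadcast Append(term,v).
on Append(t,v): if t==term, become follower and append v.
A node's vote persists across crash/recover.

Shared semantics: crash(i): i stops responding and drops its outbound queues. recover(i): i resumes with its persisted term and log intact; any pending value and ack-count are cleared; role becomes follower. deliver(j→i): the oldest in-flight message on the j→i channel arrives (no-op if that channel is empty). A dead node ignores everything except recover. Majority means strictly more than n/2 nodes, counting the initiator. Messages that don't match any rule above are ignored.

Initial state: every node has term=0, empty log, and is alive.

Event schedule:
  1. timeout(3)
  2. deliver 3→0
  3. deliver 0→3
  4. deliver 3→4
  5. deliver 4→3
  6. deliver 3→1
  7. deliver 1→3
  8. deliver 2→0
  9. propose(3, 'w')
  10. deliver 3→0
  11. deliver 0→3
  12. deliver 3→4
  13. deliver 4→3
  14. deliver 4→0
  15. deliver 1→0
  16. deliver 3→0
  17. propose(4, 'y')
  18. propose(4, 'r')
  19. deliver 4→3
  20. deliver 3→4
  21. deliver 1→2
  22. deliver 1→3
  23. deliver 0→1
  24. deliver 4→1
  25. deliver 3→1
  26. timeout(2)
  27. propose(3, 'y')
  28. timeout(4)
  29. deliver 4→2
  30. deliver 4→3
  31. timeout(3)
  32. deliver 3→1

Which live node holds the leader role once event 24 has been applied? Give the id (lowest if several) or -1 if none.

3

step 1 timeout(3): 3={cand,t=1,log=-}
step 2 deliver 3→0: 0={foll,t=1,log=-}
step 3 deliver 0→3: —
step 4 deliver 3→4: 4={foll,t=1,log=-}
step 5 deliver 4→3: 3={lead,t=1,log=-}
step 6 deliver 3→1: 1={foll,t=1,log=-}
step 7 deliver 1→3: —
step 8 deliver 2→0: —
step 9 propose(3,'w'): 3={lead,t=1,log=w}
step 10 deliver 3→0: 0={foll,t=1,log=w}
step 11 deliver 0→3: —
step 12 deliver 3→4: 4={foll,t=1,log=w}
step 13 deliver 4→3: —
step 14 deliver 4→0: —
step 15 deliver 1→0: —
step 16 deliver 3→0: —
step 17 propose(4,'y'): —
step 18 propose(4,'r'): —
step 19 deliver 4→3: —
step 20 deliver 3→4: —
step 21 deliver 1→2: —
step 22 deliver 1→3: —
step 23 deliver 0→1: —
step 24 deliver 4→1: —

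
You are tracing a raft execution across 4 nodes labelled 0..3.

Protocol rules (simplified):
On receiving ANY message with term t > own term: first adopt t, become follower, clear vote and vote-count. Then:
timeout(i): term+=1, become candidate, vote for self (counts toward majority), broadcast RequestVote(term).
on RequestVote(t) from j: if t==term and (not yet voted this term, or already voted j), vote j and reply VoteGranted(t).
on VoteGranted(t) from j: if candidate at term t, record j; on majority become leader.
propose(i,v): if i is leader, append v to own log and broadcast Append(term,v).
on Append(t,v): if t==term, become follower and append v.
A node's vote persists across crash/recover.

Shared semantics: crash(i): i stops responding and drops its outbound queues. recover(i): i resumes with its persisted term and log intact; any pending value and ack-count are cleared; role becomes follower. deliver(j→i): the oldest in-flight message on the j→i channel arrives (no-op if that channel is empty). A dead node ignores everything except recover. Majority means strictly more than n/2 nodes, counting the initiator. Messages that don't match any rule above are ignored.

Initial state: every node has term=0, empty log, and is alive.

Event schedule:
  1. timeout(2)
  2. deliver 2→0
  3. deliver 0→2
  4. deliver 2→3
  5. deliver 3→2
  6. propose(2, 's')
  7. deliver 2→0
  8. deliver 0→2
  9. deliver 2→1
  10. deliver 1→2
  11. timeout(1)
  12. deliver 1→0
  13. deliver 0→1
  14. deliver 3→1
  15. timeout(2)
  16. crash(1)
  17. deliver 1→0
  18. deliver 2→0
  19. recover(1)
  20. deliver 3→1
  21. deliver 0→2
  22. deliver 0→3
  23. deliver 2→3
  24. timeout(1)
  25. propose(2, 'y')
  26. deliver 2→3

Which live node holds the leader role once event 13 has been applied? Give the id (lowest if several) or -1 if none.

2

e1 timeout(2): 2[cand,t=1,-]
e2 deliver 2→0: 0[foll,t=1,-]
e3 deliver 0→2: ·
e4 deliver 2→3: 3[foll,t=1,-]
e5 deliver 3→2: 2[lead,t=1,-]
e6 propose(2,'s'): 2[lead,t=1,s]
e7 deliver 2→0: 0[foll,t=1,s]
e8 deliver 0→2: ·
e9 deliver 2→1: 1[foll,t=1,-]
e10 deliver 1→2: ·
e11 timeout(1): 1[cand,t=2,-]
e12 deliver 1→0: 0[foll,t=2,s]
e13 deliver 0→1: ·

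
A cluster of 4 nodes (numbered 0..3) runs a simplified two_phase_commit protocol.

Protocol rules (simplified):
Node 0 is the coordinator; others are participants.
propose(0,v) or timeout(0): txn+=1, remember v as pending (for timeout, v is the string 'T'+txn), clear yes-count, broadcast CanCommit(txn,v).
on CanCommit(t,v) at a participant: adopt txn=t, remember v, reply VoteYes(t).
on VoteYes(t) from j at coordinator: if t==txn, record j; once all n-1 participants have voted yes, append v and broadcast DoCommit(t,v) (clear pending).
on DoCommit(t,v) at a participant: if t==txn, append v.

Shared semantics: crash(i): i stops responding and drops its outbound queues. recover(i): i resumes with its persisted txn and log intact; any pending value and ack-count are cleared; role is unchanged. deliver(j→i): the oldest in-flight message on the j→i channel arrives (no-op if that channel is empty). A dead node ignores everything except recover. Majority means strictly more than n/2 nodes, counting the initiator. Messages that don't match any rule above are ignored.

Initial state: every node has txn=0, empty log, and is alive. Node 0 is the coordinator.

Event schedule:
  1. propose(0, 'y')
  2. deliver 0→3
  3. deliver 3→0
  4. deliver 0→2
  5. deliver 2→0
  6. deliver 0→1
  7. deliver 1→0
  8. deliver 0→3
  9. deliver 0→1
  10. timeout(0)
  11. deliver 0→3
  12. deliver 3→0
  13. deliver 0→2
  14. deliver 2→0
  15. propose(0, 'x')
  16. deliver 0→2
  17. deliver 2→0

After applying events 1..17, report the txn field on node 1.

1

after 1 — propose(0,'y'): n0:coor/t1/[-]
after 2 — deliver 0→3: n3:part/t1/[-]
after 3 — deliver 3→0: ·
after 4 — deliver 0→2: n2:part/t1/[-]
after 5 — deliver 2→0: ·
after 6 — deliver 0→1: n1:part/t1/[-]
after 7 — deliver 1→0: n0:coor/t1/[y]
after 8 — deliver 0→3: n3:part/t1/[y]
after 9 — deliver 0→1: n1:part/t1/[y]
after 10 — timeout(0): n0:coor/t2/[y]
after 11 — deliver 0→3: n3:part/t2/[y]
after 12 — deliver 3→0: ·
after 13 — deliver 0→2: n2:part/t1/[y]
after 14 — deliver 2→0: ·
after 15 — propose(0,'x'): n0:coor/t3/[y]
after 16 — deliver 0→2: n2:part/t2/[y]
after 17 — deliver 2→0: ·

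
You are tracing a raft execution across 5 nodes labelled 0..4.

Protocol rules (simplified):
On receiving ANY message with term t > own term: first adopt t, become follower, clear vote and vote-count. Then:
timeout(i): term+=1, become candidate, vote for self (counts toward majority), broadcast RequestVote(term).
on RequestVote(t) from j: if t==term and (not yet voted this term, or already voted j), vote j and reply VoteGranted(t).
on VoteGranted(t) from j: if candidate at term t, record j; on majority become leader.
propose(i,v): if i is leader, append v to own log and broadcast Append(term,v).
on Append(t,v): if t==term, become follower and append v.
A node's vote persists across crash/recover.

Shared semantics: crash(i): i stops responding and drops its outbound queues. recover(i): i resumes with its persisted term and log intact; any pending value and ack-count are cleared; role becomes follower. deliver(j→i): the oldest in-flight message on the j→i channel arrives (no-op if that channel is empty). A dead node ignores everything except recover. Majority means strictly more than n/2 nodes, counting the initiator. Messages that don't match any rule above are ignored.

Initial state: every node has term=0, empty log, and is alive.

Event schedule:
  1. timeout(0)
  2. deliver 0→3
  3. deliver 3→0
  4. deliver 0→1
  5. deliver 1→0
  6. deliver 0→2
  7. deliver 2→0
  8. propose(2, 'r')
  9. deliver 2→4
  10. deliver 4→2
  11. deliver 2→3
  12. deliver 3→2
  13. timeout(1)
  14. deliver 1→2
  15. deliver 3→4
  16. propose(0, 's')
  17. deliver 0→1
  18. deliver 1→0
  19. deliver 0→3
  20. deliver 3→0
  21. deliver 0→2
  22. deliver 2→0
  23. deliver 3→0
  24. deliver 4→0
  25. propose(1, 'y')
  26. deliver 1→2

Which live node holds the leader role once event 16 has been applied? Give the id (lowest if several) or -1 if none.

e1 timeout(0): 0[cand,t=1,-]
e2 deliver 0→3: 3[foll,t=1,-]
e3 deliver 3→0: ·
e4 deliver 0→1: 1[foll,t=1,-]
e5 deliver 1→0: 0[lead,t=1,-]
e6 deliver 0→2: 2[foll,t=1,-]
e7 deliver 2→0: ·
e8 propose(2,'r'): ·
e9 deliver 2→4: ·
e10 deliver 4→2: ·
e11 deliver 2→3: ·
e12 deliver 3→2: ·
e13 timeout(1): 1[cand,t=2,-]
e14 deliver 1→2: 2[foll,t=2,-]
e15 deliver 3→4: ·
e16 propose(0,'s'): 0[lead,t=1,s]

0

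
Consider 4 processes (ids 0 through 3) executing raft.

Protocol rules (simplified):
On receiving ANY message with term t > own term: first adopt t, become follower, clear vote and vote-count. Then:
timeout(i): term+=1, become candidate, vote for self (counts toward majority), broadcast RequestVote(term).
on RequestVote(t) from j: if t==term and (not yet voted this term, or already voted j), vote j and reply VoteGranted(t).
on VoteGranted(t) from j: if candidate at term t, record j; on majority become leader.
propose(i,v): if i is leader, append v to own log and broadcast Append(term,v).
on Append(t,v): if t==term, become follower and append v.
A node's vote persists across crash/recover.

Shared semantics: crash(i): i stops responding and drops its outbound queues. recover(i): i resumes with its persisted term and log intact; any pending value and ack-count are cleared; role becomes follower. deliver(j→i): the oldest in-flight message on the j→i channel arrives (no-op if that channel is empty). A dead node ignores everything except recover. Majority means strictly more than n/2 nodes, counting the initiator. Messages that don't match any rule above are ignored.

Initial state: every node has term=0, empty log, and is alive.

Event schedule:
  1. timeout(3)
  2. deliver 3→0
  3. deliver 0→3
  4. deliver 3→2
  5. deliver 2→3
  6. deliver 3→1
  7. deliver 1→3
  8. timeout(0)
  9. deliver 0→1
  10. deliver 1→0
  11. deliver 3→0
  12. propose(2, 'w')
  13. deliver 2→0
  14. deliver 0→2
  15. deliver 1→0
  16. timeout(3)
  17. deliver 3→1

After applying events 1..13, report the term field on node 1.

2

step 1 timeout(3): 3={cand,t=1,log=-}
step 2 deliver 3→0: 0={foll,t=1,log=-}
step 3 deliver 0→3: —
step 4 deliver 3→2: 2={foll,t=1,log=-}
step 5 deliver 2→3: 3={lead,t=1,log=-}
step 6 deliver 3→1: 1={foll,t=1,log=-}
step 7 deliver 1→3: —
step 8 timeout(0): 0={cand,t=2,log=-}
step 9 deliver 0→1: 1={foll,t=2,log=-}
step 10 deliver 1→0: —
step 11 deliver 3→0: —
step 12 propose(2,'w'): —
step 13 deliver 2→0: —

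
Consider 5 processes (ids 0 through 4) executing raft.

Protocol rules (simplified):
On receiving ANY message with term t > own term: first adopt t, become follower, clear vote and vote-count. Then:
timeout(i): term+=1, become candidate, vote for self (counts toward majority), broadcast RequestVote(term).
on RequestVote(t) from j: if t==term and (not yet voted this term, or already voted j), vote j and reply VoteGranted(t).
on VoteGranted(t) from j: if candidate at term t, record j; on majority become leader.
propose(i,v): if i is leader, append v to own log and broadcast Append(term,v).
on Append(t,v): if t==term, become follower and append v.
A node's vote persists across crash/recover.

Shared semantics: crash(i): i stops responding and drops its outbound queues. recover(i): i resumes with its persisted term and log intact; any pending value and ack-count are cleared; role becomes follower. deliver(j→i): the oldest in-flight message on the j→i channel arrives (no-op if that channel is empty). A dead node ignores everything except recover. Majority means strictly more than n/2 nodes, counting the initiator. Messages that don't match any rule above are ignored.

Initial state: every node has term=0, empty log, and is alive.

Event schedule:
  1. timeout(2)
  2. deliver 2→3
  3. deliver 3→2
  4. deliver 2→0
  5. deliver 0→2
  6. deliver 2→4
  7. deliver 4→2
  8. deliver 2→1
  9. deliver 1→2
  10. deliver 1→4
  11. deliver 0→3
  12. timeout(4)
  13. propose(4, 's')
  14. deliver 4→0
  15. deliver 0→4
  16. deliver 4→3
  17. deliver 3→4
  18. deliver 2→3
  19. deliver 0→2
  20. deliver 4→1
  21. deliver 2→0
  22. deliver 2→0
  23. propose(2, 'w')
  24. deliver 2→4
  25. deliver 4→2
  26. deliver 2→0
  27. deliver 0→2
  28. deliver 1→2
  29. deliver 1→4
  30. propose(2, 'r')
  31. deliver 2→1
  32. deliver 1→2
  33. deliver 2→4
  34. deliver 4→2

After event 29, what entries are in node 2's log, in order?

e1 timeout(2): 2[cand,t=1,-]
e2 deliver 2→3: 3[foll,t=1,-]
e3 deliver 3→2: ·
e4 deliver 2→0: 0[foll,t=1,-]
e5 deliver 0→2: 2[lead,t=1,-]
e6 deliver 2→4: 4[foll,t=1,-]
e7 deliver 4→2: ·
e8 deliver 2→1: 1[foll,t=1,-]
e9 deliver 1→2: ·
e10 deliver 1→4: ·
e11 deliver 0→3: ·
e12 timeout(4): 4[cand,t=2,-]
e13 propose(4,'s'): ·
e14 deliver 4→0: 0[foll,t=2,-]
e15 deliver 0→4: ·
e16 deliver 4→3: 3[foll,t=2,-]
e17 deliver 3→4: 4[lead,t=2,-]
e18 deliver 2→3: ·
e19 deliver 0→2: ·
e20 deliver 4→1: 1[foll,t=2,-]
e21 deliver 2→0: ·
e22 deliver 2→0: ·
e23 propose(2,'w'): 2[lead,t=1,w]
e24 deliver 2→4: ·
e25 deliver 4→2: 2[foll,t=2,w]
e26 deliver 2→0: ·
e27 deliver 0→2: ·
e28 deliver 1→2: ·
e29 deliver 1→4: ·

w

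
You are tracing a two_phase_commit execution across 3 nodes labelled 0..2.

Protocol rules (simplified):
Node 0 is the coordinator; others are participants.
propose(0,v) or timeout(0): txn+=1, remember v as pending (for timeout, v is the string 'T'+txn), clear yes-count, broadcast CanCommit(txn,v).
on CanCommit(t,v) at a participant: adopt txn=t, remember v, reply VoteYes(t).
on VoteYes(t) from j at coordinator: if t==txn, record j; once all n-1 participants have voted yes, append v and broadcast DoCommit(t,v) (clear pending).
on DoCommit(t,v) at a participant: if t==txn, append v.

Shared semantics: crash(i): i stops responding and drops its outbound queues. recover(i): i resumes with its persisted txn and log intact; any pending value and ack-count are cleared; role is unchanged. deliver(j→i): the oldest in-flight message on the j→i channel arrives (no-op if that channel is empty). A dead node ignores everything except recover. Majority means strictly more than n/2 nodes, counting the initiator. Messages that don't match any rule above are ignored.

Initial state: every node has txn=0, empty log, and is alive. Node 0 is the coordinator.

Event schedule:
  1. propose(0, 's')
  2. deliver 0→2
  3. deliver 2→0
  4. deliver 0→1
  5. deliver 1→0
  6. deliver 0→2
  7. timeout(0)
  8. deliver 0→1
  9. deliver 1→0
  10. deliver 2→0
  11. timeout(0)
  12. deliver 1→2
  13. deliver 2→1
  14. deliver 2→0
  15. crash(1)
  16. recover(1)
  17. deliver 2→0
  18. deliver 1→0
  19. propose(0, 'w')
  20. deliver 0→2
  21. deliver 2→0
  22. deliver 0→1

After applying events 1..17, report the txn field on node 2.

after 1 — propose(0,'s'): n0:coor/t1/[-]
after 2 — deliver 0→2: n2:part/t1/[-]
after 3 — deliver 2→0: ·
after 4 — deliver 0→1: n1:part/t1/[-]
after 5 — deliver 1→0: n0:coor/t1/[s]
after 6 — deliver 0→2: n2:part/t1/[s]
after 7 — timeout(0): n0:coor/t2/[s]
after 8 — deliver 0→1: n1:part/t1/[s]
after 9 — deliver 1→0: ·
after 10 — deliver 2→0: ·
after 11 — timeout(0): n0:coor/t3/[s]
after 12 — deliver 1→2: ·
after 13 — deliver 2→1: ·
after 14 — deliver 2→0: ·
after 15 — crash(1): n1:✗part/t1/[s]
after 16 — recover(1): n1:part/t1/[s]
after 17 — deliver 2→0: ·

1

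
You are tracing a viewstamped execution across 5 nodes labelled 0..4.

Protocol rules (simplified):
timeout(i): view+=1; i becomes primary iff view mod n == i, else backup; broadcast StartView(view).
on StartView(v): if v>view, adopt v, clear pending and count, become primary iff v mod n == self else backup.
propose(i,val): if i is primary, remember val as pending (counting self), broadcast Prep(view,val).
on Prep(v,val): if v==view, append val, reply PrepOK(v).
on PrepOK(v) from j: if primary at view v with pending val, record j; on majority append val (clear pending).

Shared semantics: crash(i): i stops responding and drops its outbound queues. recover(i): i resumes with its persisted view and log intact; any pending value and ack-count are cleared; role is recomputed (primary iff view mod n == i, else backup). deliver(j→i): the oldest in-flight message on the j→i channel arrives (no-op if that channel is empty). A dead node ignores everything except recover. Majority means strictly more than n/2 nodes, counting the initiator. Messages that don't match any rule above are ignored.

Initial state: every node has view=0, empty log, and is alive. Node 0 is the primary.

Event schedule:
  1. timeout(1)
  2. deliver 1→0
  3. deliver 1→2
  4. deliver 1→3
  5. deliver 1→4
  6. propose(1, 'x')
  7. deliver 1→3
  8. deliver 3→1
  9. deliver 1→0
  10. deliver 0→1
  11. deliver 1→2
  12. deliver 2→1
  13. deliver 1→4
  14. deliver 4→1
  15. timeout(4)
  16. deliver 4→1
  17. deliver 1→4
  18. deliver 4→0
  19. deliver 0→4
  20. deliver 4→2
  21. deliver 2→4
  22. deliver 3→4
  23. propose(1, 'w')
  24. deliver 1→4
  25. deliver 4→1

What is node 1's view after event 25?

2

e1 timeout(1): 1[prim,v=1,-]
e2 deliver 1→0: 0[back,v=1,-]
e3 deliver 1→2: 2[back,v=1,-]
e4 deliver 1→3: 3[back,v=1,-]
e5 deliver 1→4: 4[back,v=1,-]
e6 propose(1,'x'): ·
e7 deliver 1→3: 3[back,v=1,x]
e8 deliver 3→1: ·
e9 deliver 1→0: 0[back,v=1,x]
e10 deliver 0→1: 1[prim,v=1,x]
e11 deliver 1→2: 2[back,v=1,x]
e12 deliver 2→1: ·
e13 deliver 1→4: 4[back,v=1,x]
e14 deliver 4→1: ·
e15 timeout(4): 4[back,v=2,x]
e16 deliver 4→1: 1[back,v=2,x]
e17 deliver 1→4: ·
e18 deliver 4→0: 0[back,v=2,x]
e19 deliver 0→4: ·
e20 deliver 4→2: 2[prim,v=2,x]
e21 deliver 2→4: ·
e22 deliver 3→4: ·
e23 propose(1,'w'): ·
e24 deliver 1→4: ·
e25 deliver 4→1: ·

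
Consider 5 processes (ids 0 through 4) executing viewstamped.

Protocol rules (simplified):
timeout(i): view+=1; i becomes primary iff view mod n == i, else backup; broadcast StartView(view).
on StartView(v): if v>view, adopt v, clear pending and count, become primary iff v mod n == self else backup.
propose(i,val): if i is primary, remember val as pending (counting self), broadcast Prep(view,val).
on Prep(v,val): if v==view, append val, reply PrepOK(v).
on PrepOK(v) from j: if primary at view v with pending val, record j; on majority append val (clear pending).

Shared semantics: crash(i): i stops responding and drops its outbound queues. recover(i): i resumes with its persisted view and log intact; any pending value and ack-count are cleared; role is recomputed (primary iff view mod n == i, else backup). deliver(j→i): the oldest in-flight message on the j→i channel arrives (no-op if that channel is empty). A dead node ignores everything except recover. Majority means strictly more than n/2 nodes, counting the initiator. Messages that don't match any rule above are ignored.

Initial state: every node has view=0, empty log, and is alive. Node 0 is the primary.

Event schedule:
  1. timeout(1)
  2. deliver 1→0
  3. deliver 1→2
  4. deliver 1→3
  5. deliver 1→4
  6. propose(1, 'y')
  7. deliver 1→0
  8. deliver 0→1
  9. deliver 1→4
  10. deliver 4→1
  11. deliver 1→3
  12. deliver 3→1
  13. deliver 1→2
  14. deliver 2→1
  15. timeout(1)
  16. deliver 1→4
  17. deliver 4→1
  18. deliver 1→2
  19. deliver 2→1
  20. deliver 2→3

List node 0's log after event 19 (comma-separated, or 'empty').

e1 timeout(1): 1[prim,v=1,-]
e2 deliver 1→0: 0[back,v=1,-]
e3 deliver 1→2: 2[back,v=1,-]
e4 deliver 1→3: 3[back,v=1,-]
e5 deliver 1→4: 4[back,v=1,-]
e6 propose(1,'y'): ·
e7 deliver 1→0: 0[back,v=1,y]
e8 deliver 0→1: ·
e9 deliver 1→4: 4[back,v=1,y]
e10 deliver 4→1: 1[prim,v=1,y]
e11 deliver 1→3: 3[back,v=1,y]
e12 deliver 3→1: ·
e13 deliver 1→2: 2[back,v=1,y]
e14 deliver 2→1: ·
e15 timeout(1): 1[back,v=2,y]
e16 deliver 1→4: 4[back,v=2,y]
e17 deliver 4→1: ·
e18 deliver 1→2: 2[prim,v=2,y]
e19 deliver 2→1: ·

y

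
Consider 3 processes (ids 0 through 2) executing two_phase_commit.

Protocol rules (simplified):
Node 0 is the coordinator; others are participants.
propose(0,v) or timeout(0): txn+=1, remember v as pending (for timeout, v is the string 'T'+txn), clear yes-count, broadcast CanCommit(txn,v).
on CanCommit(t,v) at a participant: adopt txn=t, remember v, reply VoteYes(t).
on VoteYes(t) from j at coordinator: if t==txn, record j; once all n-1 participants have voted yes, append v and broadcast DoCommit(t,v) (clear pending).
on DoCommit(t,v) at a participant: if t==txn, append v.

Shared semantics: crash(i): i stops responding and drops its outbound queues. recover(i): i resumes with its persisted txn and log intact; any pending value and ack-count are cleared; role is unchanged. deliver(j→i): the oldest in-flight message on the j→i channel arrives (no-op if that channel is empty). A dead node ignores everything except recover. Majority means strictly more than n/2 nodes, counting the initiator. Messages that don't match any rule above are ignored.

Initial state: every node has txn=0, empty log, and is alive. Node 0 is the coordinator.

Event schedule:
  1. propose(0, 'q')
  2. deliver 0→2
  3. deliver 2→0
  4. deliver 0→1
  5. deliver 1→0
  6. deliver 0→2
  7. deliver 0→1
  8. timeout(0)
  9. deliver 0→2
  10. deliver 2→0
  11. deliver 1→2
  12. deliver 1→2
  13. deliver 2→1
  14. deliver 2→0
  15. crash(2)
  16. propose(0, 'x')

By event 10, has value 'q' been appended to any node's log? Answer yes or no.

yes

[1] propose(0,'q') → N0(coor t1 [-])
[2] deliver 0→2 → N2(part t1 [-])
[3] deliver 2→0 → ∅
[4] deliver 0→1 → N1(part t1 [-])
[5] deliver 1→0 → N0(coor t1 [q])
[6] deliver 0→2 → N2(part t1 [q])
[7] deliver 0→1 → N1(part t1 [q])
[8] timeout(0) → N0(coor t2 [q])
[9] deliver 0→2 → N2(part t2 [q])
[10] deliver 2→0 → ∅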